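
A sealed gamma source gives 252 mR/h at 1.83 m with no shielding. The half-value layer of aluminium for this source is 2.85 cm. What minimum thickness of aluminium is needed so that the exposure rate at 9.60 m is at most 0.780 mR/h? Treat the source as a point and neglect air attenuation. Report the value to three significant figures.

At 9.60 m, distance alone gives (1.83/9.60)² = 0.03634, so 252 × 0.03634 = 9.158 mR/h.
Further attenuation needed: 9.158/0.780 = 11.74.
n = log₂(11.74) = 3.553 half-value layers.
Thickness = 3.553 × 2.85 cm = 10.13 cm.

10.1 cm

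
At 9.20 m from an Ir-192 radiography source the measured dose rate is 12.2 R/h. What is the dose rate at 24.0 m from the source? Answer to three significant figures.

1.79 R/h

Intensity scales as (d₁/d₂)², so scaling from 9.20 m to 24.0 m:
12.2 × (9.20/24.0)² = 12.2 × 0.1469 = 1.792 R/h.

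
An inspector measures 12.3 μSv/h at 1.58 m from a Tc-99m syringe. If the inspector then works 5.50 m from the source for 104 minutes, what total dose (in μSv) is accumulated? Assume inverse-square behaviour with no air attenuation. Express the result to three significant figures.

1.76 μSv

Since intensity falls as 1/r², rate at 5.50 m:
(1.58/5.50)² = 0.08253, so 12.3 × 0.08253 = 1.015 μSv/h.
Dose = rate × time = 1.015 μSv/h × 1.733 h = 1.759 μSv.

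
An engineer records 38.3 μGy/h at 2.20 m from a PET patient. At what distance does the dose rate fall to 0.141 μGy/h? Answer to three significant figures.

36.3 m

By the inverse-square law, d₂ = d₁·√(I₁/I₂).
I₁/I₂ = 38.3/0.141 = 271.6, so d₂ = 2.20 × √271.6 = 36.26 m.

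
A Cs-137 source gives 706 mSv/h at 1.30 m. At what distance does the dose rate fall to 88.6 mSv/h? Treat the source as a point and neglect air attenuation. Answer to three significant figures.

3.67 m

Intensity scales as (d₁/d₂)², so d₂ = d₁·√(I₁/I₂).
I₁/I₂ = 706/88.6 = 7.968, so d₂ = 1.30 × √7.968 = 3.670 m.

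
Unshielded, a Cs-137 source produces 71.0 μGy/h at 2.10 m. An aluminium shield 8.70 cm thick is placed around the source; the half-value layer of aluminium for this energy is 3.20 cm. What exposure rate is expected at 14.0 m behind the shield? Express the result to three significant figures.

Distance alone: 71.0 × (2.10/14.0)² = 71.0 × 0.02250 = 1.597 μGy/h.
Shield: 8.70/3.20 = 2.719 half-value layers → attenuation 2^(−2.719) = 0.1519.
Combined: 1.597 × 0.1519 = 0.2426 μGy/h.

0.243 μGy/h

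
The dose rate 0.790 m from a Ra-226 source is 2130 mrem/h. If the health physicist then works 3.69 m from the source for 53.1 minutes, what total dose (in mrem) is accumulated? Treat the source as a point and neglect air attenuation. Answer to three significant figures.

86.4 mrem

Using I₁d₁² = I₂d₂², rate at 3.69 m:
(0.790/3.69)² = 0.04584, so 2130 × 0.04584 = 97.64 mrem/h.
Dose = rate × time = 97.64 mrem/h × 0.8850 h = 86.41 mrem.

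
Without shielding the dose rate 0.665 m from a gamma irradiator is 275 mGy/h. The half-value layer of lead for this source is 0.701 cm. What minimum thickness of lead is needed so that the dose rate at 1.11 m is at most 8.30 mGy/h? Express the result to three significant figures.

2.50 cm

At 1.11 m, distance alone gives 275 × (0.665/1.11)² = 275 × 0.3589 = 98.70 mGy/h.
Further attenuation needed: 98.70/8.30 = 11.89.
n = log₂(11.89) = 3.572 half-value layers.
Thickness = 3.572 × 0.701 cm = 2.504 cm.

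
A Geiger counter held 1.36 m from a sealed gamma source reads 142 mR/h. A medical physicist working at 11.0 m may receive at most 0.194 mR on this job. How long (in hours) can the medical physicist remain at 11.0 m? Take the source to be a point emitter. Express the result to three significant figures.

Since intensity falls as 1/r², rate at 11.0 m:
142 × (1.36/11.0)² = 142 × 0.01529 = 2.171 mR/h.
Stay time = 0.194 mR ÷ 2.171 mR/h = 0.08936 h.

0.0894 h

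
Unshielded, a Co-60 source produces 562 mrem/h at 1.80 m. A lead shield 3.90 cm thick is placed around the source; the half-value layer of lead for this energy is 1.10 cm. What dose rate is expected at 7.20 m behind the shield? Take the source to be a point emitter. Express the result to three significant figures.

3.01 mrem/h

Distance alone: 562 × (1.80/7.20)² = 562 × 0.06250 = 35.12 mrem/h.
Shield: 3.90/1.10 = 3.545 half-value layers → attenuation 2^(−3.545) = 0.08567.
Combined: 35.12 × 0.08567 = 3.009 mrem/h.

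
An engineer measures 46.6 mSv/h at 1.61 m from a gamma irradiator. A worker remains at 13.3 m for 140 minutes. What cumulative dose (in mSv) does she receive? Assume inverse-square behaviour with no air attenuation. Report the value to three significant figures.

By the inverse-square law, rate at 13.3 m:
46.6 × (1.61/13.3)² = 46.6 × 0.01465 = 0.6827 mSv/h.
Dose = rate × time = 0.6827 mSv/h × 2.333 h = 1.593 mSv.

1.59 mSv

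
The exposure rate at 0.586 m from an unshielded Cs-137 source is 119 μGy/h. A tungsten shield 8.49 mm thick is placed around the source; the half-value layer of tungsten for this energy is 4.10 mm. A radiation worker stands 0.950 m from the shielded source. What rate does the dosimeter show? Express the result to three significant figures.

Distance alone: (0.586/0.950)² = 0.3805, so 119 × 0.3805 = 45.28 μGy/h.
Shield: 8.49/4.10 = 2.071 half-value layers → attenuation 2^(−2.071) = 0.2380.
Combined: 45.28 × 0.2380 = 10.78 μGy/h.

10.8 μGy/h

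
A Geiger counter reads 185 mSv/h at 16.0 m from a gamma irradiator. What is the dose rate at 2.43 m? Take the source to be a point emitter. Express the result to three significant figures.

8020 mSv/h

Intensity scales as (d₁/d₂)², so the rate at 2.43 m is
(16.0/2.43)² = 43.35, so 185 × 43.35 = 8020 mSv/h.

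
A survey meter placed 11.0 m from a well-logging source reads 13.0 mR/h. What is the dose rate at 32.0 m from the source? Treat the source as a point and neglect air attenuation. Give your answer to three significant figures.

1.54 mR/h

Using I₁d₁² = I₂d₂², scaling from 11.0 m to 32.0 m:
(11.0/32.0)² = 0.1182, so 13.0 × 0.1182 = 1.537 mR/h.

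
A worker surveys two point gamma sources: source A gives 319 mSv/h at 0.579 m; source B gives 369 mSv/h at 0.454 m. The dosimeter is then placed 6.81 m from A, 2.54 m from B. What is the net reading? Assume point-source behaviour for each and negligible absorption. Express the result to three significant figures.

14.1 mSv/h

By superposition, sum each source's inverse-square contribution:
A: 319 × (0.579/6.81)² = 2.306 mSv/h
B: 369 × (0.454/2.54)² = 11.79 mSv/h
Total = 2.306 + 11.79 = 14.10 mSv/h.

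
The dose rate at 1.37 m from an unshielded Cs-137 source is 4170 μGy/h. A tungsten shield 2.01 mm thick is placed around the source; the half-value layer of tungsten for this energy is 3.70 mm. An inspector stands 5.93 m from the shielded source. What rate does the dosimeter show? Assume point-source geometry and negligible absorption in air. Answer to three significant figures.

Distance alone: (1.37/5.93)² = 0.05337, so 4170 × 0.05337 = 222.6 μGy/h.
Shield: 2.01/3.70 = 0.5432 half-value layers → attenuation 2^(−0.5432) = 0.6862.
Combined: 222.6 × 0.6862 = 152.7 μGy/h.

153 μGy/h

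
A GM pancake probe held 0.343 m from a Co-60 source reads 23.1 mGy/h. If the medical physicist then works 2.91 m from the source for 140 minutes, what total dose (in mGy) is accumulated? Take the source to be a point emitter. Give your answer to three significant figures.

Intensity scales as (d₁/d₂)², so rate at 2.91 m:
(0.343/2.91)² = 0.01389, so 23.1 × 0.01389 = 0.3209 mGy/h.
Dose = rate × time = 0.3209 mGy/h × 2.333 h = 0.7487 mGy.

0.749 mGy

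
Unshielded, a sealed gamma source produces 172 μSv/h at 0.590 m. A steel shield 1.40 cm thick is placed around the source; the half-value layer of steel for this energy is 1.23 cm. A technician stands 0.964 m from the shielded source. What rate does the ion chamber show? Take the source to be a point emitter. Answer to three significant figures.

29.3 μSv/h

Distance alone: (0.590/0.964)² = 0.3746, so 172 × 0.3746 = 64.43 μSv/h.
Shield: 1.40/1.23 = 1.138 half-value layers → attenuation 2^(−1.138) = 0.4544.
Combined: 64.43 × 0.4544 = 29.28 μSv/h.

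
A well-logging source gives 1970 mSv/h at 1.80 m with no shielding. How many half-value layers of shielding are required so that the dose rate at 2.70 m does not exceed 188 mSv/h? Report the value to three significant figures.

2.22 half-value layers

At 2.70 m, distance alone gives (1.80/2.70)² = 0.4444, so 1970 × 0.4444 = 875.5 mSv/h.
Further attenuation needed: 875.5/188 = 4.657.
n = log₂(4.657) = 2.219 half-value layers.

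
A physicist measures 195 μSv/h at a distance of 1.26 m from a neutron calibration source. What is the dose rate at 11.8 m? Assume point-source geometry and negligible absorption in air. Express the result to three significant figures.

2.22 μSv/h

By the inverse-square law, the rate at 11.8 m is
(1.26/11.8)² = 0.01140, so 195 × 0.01140 = 2.223 μSv/h.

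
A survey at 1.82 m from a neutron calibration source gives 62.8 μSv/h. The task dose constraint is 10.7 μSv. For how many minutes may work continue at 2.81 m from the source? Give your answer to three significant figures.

Since intensity falls as 1/r², rate at 2.81 m:
(1.82/2.81)² = 0.4195, so 62.8 × 0.4195 = 26.34 μSv/h.
Stay time = 10.7 μSv ÷ 26.34 μSv/h = 0.4062 h = 24.37 min.

24.4 min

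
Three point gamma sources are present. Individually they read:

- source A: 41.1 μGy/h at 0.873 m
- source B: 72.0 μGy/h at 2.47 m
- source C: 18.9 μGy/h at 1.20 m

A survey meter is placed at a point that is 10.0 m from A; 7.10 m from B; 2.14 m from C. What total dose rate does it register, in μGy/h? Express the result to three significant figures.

15.0 μGy/h

By superposition, sum each source's inverse-square contribution:
A: 41.1 × (0.873/10.0)² = 0.3132 μGy/h
B: 72.0 × (2.47/7.10)² = 8.714 μGy/h
C: 18.9 × (1.20/2.14)² = 5.943 μGy/h
Total = 0.3132 + 8.714 + 5.943 = 14.97 μGy/h.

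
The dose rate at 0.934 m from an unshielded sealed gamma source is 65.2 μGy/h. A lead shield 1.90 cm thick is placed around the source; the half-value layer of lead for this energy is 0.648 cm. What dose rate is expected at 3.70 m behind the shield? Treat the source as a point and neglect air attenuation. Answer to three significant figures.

0.544 μGy/h

Distance alone: 65.2 × (0.934/3.70)² = 65.2 × 0.06372 = 4.155 μGy/h.
Shield: 1.90/0.648 = 2.932 half-value layers → attenuation 2^(−2.932) = 0.1310.
Combined: 4.155 × 0.1310 = 0.5443 μGy/h.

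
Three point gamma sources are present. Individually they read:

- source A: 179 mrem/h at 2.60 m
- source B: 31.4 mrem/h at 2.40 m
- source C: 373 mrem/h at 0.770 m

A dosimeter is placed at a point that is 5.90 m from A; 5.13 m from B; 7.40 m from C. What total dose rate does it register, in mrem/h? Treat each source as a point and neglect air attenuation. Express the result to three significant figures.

45.7 mrem/h

By superposition, sum each source's inverse-square contribution:
A: 179 × (2.60/5.90)² = 34.76 mrem/h
B: 31.4 × (2.40/5.13)² = 6.873 mrem/h
C: 373 × (0.770/7.40)² = 4.039 mrem/h
Total = 34.76 + 6.873 + 4.039 = 45.67 mrem/h.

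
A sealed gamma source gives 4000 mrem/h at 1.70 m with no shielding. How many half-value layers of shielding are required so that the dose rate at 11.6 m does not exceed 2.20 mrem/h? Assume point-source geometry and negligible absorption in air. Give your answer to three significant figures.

At 11.6 m, distance alone gives (1.70/11.6)² = 0.02148, so 4000 × 0.02148 = 85.92 mrem/h.
Further attenuation needed: 85.92/2.20 = 39.05.
n = log₂(39.05) = 5.287 half-value layers.

5.29 half-value layers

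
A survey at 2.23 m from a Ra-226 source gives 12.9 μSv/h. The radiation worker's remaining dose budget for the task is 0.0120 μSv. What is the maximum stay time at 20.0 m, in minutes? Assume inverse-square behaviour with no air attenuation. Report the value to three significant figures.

Intensity scales as (d₁/d₂)², so rate at 20.0 m:
(2.23/20.0)² = 0.01243, so 12.9 × 0.01243 = 0.1603 μSv/h.
Stay time = 0.0120 μSv ÷ 0.1603 μSv/h = 0.07486 h = 4.492 min.

4.49 min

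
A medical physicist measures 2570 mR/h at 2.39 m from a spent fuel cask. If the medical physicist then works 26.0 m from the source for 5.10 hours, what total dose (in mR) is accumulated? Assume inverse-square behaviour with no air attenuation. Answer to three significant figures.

111 mR

Using I₁d₁² = I₂d₂², rate at 26.0 m:
2570 × (2.39/26.0)² = 2570 × 0.008450 = 21.72 mR/h.
Dose = rate × time = 21.72 mR/h × 5.100 h = 110.8 mR.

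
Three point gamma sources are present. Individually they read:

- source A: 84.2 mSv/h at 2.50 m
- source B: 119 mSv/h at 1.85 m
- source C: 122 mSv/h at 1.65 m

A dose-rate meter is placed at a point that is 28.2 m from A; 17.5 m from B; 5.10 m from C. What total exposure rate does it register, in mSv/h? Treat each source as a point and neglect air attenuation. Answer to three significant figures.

Each source contributes Iᵢ·(dᵢ/rᵢ)²; contributions add.
A: 84.2 × (2.50/28.2)² = 0.6617 mSv/h
B: 119 × (1.85/17.5)² = 1.330 mSv/h
C: 122 × (1.65/5.10)² = 12.77 mSv/h
Total = 0.6617 + 1.330 + 12.77 = 14.76 mSv/h.

14.8 mSv/h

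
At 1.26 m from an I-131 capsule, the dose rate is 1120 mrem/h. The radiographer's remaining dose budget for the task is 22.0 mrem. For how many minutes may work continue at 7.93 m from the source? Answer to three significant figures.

Using I₁d₁² = I₂d₂², rate at 7.93 m:
(1.26/7.93)² = 0.02525, so 1120 × 0.02525 = 28.28 mrem/h.
Stay time = 22.0 mrem ÷ 28.28 mrem/h = 0.7779 h = 46.67 min.

46.7 min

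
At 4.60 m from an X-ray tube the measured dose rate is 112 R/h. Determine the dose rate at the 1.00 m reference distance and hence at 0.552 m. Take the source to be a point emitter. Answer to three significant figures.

Applying the 1/r² law,
At 1.00 m: (4.60/1.00)² = 21.16, so 112 × 21.16 = 2370 R/h
At 0.552 m: (1.00/0.552)² = 3.282, so 2370 × 3.282 = 7778 R/h.

2370 R/h; 7780 R/h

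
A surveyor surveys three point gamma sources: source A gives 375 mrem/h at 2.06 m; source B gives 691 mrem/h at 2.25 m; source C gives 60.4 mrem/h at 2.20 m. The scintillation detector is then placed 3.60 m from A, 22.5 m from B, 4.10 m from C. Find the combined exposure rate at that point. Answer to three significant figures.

Each source contributes Iᵢ·(dᵢ/rᵢ)²; contributions add.
A: 375 × (2.06/3.60)² = 122.8 mrem/h
B: 691 × (2.25/22.5)² = 6.910 mrem/h
C: 60.4 × (2.20/4.10)² = 17.39 mrem/h
Total = 122.8 + 6.910 + 17.39 = 147.1 mrem/h.

147 mrem/h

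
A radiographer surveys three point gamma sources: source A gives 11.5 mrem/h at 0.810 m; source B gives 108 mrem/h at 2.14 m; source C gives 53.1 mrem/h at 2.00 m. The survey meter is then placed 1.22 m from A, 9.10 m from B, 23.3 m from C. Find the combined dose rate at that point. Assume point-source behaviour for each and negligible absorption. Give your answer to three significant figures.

By superposition, sum each source's inverse-square contribution:
A: 11.5 × (0.810/1.22)² = 5.069 mrem/h
B: 108 × (2.14/9.10)² = 5.973 mrem/h
C: 53.1 × (2.00/23.3)² = 0.3912 mrem/h
Total = 5.069 + 5.973 + 0.3912 = 11.43 mrem/h.

11.4 mrem/h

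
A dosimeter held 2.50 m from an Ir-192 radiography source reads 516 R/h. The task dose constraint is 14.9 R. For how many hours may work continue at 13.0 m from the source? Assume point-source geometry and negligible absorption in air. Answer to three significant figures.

0.781 h

Since intensity falls as 1/r², rate at 13.0 m:
(2.50/13.0)² = 0.03698, so 516 × 0.03698 = 19.08 R/h.
Stay time = 14.9 R ÷ 19.08 R/h = 0.7809 h.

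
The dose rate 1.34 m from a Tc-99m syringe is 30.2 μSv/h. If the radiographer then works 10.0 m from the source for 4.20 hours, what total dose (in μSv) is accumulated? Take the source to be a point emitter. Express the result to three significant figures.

2.28 μSv

Using I₁d₁² = I₂d₂², rate at 10.0 m:
(1.34/10.0)² = 0.01796, so 30.2 × 0.01796 = 0.5424 μSv/h.
Dose = rate × time = 0.5424 μSv/h × 4.200 h = 2.278 μSv.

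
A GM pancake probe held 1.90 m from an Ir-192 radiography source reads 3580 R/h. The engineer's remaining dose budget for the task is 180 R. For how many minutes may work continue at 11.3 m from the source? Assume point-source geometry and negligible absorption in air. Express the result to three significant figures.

Applying the 1/r² law, rate at 11.3 m:
3580 × (1.90/11.3)² = 3580 × 0.02827 = 101.2 R/h.
Stay time = 180 R ÷ 101.2 R/h = 1.779 h = 106.7 min.

107 min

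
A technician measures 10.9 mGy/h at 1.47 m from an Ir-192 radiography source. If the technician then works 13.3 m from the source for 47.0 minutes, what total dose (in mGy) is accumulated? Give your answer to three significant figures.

Using I₁d₁² = I₂d₂², rate at 13.3 m:
10.9 × (1.47/13.3)² = 10.9 × 0.01222 = 0.1332 mGy/h.
Dose = rate × time = 0.1332 mGy/h × 0.7833 h = 0.1043 mGy.

0.104 mGy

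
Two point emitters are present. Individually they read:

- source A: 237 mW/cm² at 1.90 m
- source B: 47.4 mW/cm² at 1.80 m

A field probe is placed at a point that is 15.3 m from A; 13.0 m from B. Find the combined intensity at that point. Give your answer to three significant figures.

Each source contributes Iᵢ·(dᵢ/rᵢ)²; contributions add.
A: 237 × (1.90/15.3)² = 3.655 mW/cm²
B: 47.4 × (1.80/13.0)² = 0.9087 mW/cm²
Total = 3.655 + 0.9087 = 4.564 mW/cm².

4.56 mW/cm²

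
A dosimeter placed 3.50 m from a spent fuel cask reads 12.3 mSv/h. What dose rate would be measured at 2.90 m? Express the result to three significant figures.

17.9 mSv/h

Intensity scales as (d₁/d₂)², so scaling from 3.50 m to 2.90 m:
12.3 × (3.50/2.90)² = 12.3 × 1.457 = 17.92 mSv/h.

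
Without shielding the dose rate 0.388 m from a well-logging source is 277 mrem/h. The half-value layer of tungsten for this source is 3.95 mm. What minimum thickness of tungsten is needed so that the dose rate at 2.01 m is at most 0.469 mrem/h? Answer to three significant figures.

17.6 mm

At 2.01 m, distance alone gives (0.388/2.01)² = 0.03726, so 277 × 0.03726 = 10.32 mrem/h.
Further attenuation needed: 10.32/0.469 = 22.00.
n = log₂(22.00) = 4.459 half-value layers.
Thickness = 4.459 × 3.95 mm = 17.61 mm.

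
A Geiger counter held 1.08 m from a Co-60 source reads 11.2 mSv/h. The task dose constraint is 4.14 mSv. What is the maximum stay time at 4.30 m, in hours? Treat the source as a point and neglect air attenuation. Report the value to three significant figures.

Using I₁d₁² = I₂d₂², rate at 4.30 m:
11.2 × (1.08/4.30)² = 11.2 × 0.06308 = 0.7065 mSv/h.
Stay time = 4.14 mSv ÷ 0.7065 mSv/h = 5.860 h.

5.86 h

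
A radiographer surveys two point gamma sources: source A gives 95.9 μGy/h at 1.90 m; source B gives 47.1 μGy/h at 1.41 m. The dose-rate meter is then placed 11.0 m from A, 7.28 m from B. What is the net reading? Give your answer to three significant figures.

4.63 μGy/h

Each source contributes Iᵢ·(dᵢ/rᵢ)²; contributions add.
A: 95.9 × (1.90/11.0)² = 2.861 μGy/h
B: 47.1 × (1.41/7.28)² = 1.767 μGy/h
Total = 2.861 + 1.767 = 4.628 μGy/h.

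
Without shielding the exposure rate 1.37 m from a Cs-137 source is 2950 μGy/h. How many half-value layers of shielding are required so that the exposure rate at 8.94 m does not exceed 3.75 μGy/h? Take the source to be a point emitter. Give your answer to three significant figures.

4.21 half-value layers

At 8.94 m, distance alone gives (1.37/8.94)² = 0.02348, so 2950 × 0.02348 = 69.27 μGy/h.
Further attenuation needed: 69.27/3.75 = 18.47.
n = log₂(18.47) = 4.207 half-value layers.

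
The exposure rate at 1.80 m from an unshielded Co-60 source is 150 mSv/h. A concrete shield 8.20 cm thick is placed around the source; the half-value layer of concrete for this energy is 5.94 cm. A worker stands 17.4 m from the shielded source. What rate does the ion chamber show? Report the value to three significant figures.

0.617 mSv/h

Distance alone: 150 × (1.80/17.4)² = 150 × 0.01070 = 1.605 mSv/h.
Shield: 8.20/5.94 = 1.380 half-value layers → attenuation 2^(−1.380) = 0.3842.
Combined: 1.605 × 0.3842 = 0.6166 mSv/h.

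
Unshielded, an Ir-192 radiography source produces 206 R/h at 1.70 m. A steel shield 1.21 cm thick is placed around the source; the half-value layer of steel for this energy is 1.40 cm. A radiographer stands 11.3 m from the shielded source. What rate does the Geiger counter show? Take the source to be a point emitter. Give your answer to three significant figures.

2.56 R/h

Distance alone: (1.70/11.3)² = 0.02263, so 206 × 0.02263 = 4.662 R/h.
Shield: 1.21/1.40 = 0.8643 half-value layers → attenuation 2^(−0.8643) = 0.5493.
Combined: 4.662 × 0.5493 = 2.561 R/h.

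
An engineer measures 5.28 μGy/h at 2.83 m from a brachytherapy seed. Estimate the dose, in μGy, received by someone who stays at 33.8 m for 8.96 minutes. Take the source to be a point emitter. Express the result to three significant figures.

By the inverse-square law, rate at 33.8 m:
(2.83/33.8)² = 0.007010, so 5.28 × 0.007010 = 0.03701 μGy/h.
Dose = rate × time = 0.03701 μGy/h × 0.1493 h = 0.005526 μGy.

0.00553 μGy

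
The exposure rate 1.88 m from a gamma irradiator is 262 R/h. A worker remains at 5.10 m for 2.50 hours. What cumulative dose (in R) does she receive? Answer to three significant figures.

89.0 R

Using I₁d₁² = I₂d₂², rate at 5.10 m:
262 × (1.88/5.10)² = 262 × 0.1359 = 35.61 R/h.
Dose = rate × time = 35.61 R/h × 2.500 h = 89.03 R.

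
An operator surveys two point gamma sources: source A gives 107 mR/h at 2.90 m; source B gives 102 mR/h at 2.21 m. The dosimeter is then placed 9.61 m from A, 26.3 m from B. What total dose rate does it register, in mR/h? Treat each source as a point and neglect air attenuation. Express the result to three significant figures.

10.5 mR/h

By superposition, sum each source's inverse-square contribution:
A: 107 × (2.90/9.61)² = 9.744 mR/h
B: 102 × (2.21/26.3)² = 0.7202 mR/h
Total = 9.744 + 0.7202 = 10.46 mR/h.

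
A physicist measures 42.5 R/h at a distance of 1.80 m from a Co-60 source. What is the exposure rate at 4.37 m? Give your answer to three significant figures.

7.21 R/h

Intensity scales as (d₁/d₂)², so the rate at 4.37 m is
(1.80/4.37)² = 0.1697, so 42.5 × 0.1697 = 7.212 R/h.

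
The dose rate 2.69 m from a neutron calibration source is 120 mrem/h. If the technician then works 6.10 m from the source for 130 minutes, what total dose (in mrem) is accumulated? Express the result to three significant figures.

50.6 mrem

By the inverse-square law, rate at 6.10 m:
120 × (2.69/6.10)² = 120 × 0.1945 = 23.34 mrem/h.
Dose = rate × time = 23.34 mrem/h × 2.167 h = 50.58 mrem.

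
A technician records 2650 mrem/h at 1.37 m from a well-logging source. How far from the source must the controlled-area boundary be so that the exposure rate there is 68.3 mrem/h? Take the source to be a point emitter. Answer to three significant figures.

8.53 m

Intensity scales as (d₁/d₂)², so d₂ = d₁·√(I₁/I₂).
I₁/I₂ = 2650/68.3 = 38.80, so d₂ = 1.37 × √38.80 = 8.534 m.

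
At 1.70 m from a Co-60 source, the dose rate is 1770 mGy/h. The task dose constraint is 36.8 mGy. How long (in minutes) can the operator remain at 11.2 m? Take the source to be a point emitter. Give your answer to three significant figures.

Using I₁d₁² = I₂d₂², rate at 11.2 m:
1770 × (1.70/11.2)² = 1770 × 0.02304 = 40.78 mGy/h.
Stay time = 36.8 mGy ÷ 40.78 mGy/h = 0.9024 h = 54.14 min.

54.1 min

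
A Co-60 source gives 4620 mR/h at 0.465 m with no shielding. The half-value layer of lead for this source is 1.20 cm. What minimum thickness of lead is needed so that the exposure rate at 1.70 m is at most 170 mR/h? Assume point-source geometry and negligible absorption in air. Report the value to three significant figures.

At 1.70 m, distance alone gives 4620 × (0.465/1.70)² = 4620 × 0.07482 = 345.7 mR/h.
Further attenuation needed: 345.7/170 = 2.034.
n = log₂(2.034) = 1.024 half-value layers.
Thickness = 1.024 × 1.20 cm = 1.229 cm.

1.23 cm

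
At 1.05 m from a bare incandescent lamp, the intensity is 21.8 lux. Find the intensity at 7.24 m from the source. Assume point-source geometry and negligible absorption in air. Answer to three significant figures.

Using I₁d₁² = I₂d₂², the rate at 7.24 m is
(1.05/7.24)² = 0.02103, so 21.8 × 0.02103 = 0.4585 lux.

0.459 lux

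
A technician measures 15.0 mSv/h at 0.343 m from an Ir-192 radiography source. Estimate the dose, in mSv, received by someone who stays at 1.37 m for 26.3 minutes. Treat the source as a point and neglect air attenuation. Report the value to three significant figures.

0.412 mSv

Using I₁d₁² = I₂d₂², rate at 1.37 m:
15.0 × (0.343/1.37)² = 15.0 × 0.06268 = 0.9402 mSv/h.
Dose = rate × time = 0.9402 mSv/h × 0.4383 h = 0.4121 mSv.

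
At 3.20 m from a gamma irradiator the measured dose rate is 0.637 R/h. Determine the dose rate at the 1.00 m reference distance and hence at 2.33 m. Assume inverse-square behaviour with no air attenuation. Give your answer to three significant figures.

Intensity scales as (d₁/d₂)², so
At 1.00 m: 0.637 × (3.20/1.00)² = 0.637 × 10.24 = 6.523 R/h
At 2.33 m: (1.00/2.33)² = 0.1842, so 6.523 × 0.1842 = 1.202 R/h.

6.52 R/h; 1.20 R/h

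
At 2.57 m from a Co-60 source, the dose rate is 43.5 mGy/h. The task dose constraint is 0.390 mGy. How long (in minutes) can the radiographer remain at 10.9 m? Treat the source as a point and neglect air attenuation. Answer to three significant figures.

Using I₁d₁² = I₂d₂², rate at 10.9 m:
43.5 × (2.57/10.9)² = 43.5 × 0.05559 = 2.418 mGy/h.
Stay time = 0.390 mGy ÷ 2.418 mGy/h = 0.1613 h = 9.678 min.

9.68 min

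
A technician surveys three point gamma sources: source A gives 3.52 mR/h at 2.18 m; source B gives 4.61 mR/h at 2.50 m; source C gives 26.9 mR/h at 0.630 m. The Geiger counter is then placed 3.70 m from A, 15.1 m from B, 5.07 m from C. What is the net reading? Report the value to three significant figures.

1.76 mR/h

Each source contributes Iᵢ·(dᵢ/rᵢ)²; contributions add.
A: 3.52 × (2.18/3.70)² = 1.222 mR/h
B: 4.61 × (2.50/15.1)² = 0.1264 mR/h
C: 26.9 × (0.630/5.07)² = 0.4154 mR/h
Total = 1.222 + 0.1264 + 0.4154 = 1.764 mR/h.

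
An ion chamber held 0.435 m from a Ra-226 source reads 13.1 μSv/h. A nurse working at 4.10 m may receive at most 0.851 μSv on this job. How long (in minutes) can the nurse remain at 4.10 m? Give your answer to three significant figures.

Applying the 1/r² law, rate at 4.10 m:
(0.435/4.10)² = 0.01126, so 13.1 × 0.01126 = 0.1475 μSv/h.
Stay time = 0.851 μSv ÷ 0.1475 μSv/h = 5.769 h = 346.1 min.

346 min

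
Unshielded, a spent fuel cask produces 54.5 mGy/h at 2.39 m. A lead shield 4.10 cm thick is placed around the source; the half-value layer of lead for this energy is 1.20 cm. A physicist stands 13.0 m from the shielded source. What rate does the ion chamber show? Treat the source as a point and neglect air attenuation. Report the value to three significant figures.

Distance alone: (2.39/13.0)² = 0.03380, so 54.5 × 0.03380 = 1.842 mGy/h.
Shield: 4.10/1.20 = 3.417 half-value layers → attenuation 2^(−3.417) = 0.09362.
Combined: 1.842 × 0.09362 = 0.1724 mGy/h.

0.172 mGy/h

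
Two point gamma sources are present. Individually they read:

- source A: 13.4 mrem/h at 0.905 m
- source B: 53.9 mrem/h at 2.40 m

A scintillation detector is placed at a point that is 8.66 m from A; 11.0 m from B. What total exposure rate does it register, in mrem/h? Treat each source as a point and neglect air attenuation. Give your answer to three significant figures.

By superposition, sum each source's inverse-square contribution:
A: 13.4 × (0.905/8.66)² = 0.1463 mrem/h
B: 53.9 × (2.40/11.0)² = 2.566 mrem/h
Total = 0.1463 + 2.566 = 2.712 mrem/h.

2.71 mrem/h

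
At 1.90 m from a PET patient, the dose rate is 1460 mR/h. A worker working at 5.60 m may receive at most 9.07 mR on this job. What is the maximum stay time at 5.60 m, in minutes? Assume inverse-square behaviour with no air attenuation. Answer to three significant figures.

Using I₁d₁² = I₂d₂², rate at 5.60 m:
(1.90/5.60)² = 0.1151, so 1460 × 0.1151 = 168.0 mR/h.
Stay time = 9.07 mR ÷ 168.0 mR/h = 0.05399 h = 3.239 min.

3.24 min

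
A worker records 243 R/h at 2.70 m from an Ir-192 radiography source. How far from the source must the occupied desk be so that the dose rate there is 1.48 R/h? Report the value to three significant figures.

Intensity scales as (d₁/d₂)², so d₂ = d₁·√(I₁/I₂).
I₁/I₂ = 243/1.48 = 164.2, so d₂ = 2.70 × √164.2 = 34.60 m.

34.6 m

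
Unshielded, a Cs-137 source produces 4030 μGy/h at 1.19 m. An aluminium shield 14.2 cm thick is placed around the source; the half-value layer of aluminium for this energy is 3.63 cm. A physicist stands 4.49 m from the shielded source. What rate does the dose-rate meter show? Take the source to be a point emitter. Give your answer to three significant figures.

18.8 μGy/h

Distance alone: 4030 × (1.19/4.49)² = 4030 × 0.07024 = 283.1 μGy/h.
Shield: 14.2/3.63 = 3.912 half-value layers → attenuation 2^(−3.912) = 0.06643.
Combined: 283.1 × 0.06643 = 18.81 μGy/h.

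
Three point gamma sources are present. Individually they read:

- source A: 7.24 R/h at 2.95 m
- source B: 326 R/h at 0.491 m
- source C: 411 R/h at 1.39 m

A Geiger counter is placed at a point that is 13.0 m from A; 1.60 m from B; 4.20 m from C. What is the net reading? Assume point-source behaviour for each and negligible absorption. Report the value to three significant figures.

Each source contributes Iᵢ·(dᵢ/rᵢ)²; contributions add.
A: 7.24 × (2.95/13.0)² = 0.3728 R/h
B: 326 × (0.491/1.60)² = 30.70 R/h
C: 411 × (1.39/4.20)² = 45.02 R/h
Total = 0.3728 + 30.70 + 45.02 = 76.09 R/h.

76.1 R/h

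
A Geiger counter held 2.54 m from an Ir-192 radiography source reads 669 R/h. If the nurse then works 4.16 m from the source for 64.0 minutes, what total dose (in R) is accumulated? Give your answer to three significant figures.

Since intensity falls as 1/r², rate at 4.16 m:
669 × (2.54/4.16)² = 669 × 0.3728 = 249.4 R/h.
Dose = rate × time = 249.4 R/h × 1.067 h = 266.1 R.

266 R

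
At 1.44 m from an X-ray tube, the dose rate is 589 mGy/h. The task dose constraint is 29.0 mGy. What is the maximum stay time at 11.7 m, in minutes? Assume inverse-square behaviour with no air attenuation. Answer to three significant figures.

195 min

Applying the 1/r² law, rate at 11.7 m:
589 × (1.44/11.7)² = 589 × 0.01515 = 8.923 mGy/h.
Stay time = 29.0 mGy ÷ 8.923 mGy/h = 3.250 h = 195.0 min.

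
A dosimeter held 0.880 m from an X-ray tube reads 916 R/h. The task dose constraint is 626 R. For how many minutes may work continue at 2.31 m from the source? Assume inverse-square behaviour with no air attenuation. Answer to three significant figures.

Since intensity falls as 1/r², rate at 2.31 m:
(0.880/2.31)² = 0.1451, so 916 × 0.1451 = 132.9 R/h.
Stay time = 626 R ÷ 132.9 R/h = 4.710 h = 282.6 min.

283 min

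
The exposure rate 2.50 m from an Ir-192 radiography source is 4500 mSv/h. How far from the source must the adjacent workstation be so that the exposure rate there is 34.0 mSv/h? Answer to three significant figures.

By the inverse-square law, d₂ = d₁·√(I₁/I₂).
I₁/I₂ = 4500/34.0 = 132.4, so d₂ = 2.50 × √132.4 = 28.77 m.

28.8 m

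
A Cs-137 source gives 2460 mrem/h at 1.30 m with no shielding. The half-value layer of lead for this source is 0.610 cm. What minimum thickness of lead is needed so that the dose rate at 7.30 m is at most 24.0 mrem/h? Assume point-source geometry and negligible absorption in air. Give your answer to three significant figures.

At 7.30 m, distance alone gives 2460 × (1.30/7.30)² = 2460 × 0.03171 = 78.01 mrem/h.
Further attenuation needed: 78.01/24.0 = 3.250.
n = log₂(3.250) = 1.700 half-value layers.
Thickness = 1.700 × 0.610 cm = 1.037 cm.

1.04 cm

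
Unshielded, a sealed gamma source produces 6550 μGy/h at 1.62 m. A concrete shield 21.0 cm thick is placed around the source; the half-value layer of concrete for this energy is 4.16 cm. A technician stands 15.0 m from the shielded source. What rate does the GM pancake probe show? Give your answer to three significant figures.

Distance alone: 6550 × (1.62/15.0)² = 6550 × 0.01166 = 76.37 μGy/h.
Shield: 21.0/4.16 = 5.048 half-value layers → attenuation 2^(−5.048) = 0.03023.
Combined: 76.37 × 0.03023 = 2.309 μGy/h.

2.31 μGy/h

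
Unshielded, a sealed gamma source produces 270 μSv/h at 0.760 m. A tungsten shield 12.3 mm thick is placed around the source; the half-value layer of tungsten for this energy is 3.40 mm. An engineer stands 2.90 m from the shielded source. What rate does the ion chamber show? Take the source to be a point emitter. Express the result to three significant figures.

1.51 μSv/h

Distance alone: (0.760/2.90)² = 0.06868, so 270 × 0.06868 = 18.54 μSv/h.
Shield: 12.3/3.40 = 3.618 half-value layers → attenuation 2^(−3.618) = 0.08145.
Combined: 18.54 × 0.08145 = 1.510 μSv/h.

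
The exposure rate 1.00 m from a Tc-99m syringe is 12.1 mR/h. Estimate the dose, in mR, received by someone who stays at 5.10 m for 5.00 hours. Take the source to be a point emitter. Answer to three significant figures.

By the inverse-square law, rate at 5.10 m:
(1.00/5.10)² = 0.03845, so 12.1 × 0.03845 = 0.4652 mR/h.
Dose = rate × time = 0.4652 mR/h × 5.000 h = 2.326 mR.

2.33 mR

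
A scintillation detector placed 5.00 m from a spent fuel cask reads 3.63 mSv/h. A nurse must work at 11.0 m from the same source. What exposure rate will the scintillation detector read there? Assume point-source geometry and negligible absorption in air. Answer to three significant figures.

Since intensity falls as 1/r², scaling from 5.00 m to 11.0 m:
(5.00/11.0)² = 0.2066, so 3.63 × 0.2066 = 0.7500 mSv/h.

0.750 mSv/h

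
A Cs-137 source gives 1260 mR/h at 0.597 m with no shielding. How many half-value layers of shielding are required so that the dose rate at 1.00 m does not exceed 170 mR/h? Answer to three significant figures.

1.40 half-value layers

At 1.00 m, distance alone gives (0.597/1.00)² = 0.3564, so 1260 × 0.3564 = 449.1 mR/h.
Further attenuation needed: 449.1/170 = 2.642.
n = log₂(2.642) = 1.402 half-value layers.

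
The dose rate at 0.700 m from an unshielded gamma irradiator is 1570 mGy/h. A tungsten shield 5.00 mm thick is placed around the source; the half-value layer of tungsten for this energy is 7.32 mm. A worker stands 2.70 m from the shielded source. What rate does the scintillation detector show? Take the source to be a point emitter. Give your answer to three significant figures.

65.7 mGy/h

Distance alone: (0.700/2.70)² = 0.06722, so 1570 × 0.06722 = 105.5 mGy/h.
Shield: 5.00/7.32 = 0.6831 half-value layers → attenuation 2^(−0.6831) = 0.6228.
Combined: 105.5 × 0.6228 = 65.71 mGy/h.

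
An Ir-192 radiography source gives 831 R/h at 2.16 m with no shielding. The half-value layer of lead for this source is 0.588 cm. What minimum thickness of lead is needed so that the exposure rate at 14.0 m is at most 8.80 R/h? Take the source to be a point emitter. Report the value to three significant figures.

At 14.0 m, distance alone gives 831 × (2.16/14.0)² = 831 × 0.02380 = 19.78 R/h.
Further attenuation needed: 19.78/8.80 = 2.248.
n = log₂(2.248) = 1.169 half-value layers.
Thickness = 1.169 × 0.588 cm = 0.6874 cm.

0.687 cm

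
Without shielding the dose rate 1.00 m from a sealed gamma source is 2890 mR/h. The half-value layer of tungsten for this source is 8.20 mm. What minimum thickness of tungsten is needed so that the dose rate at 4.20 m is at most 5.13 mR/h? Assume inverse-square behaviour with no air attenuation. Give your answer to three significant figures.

41.0 mm

At 4.20 m, distance alone gives (1.00/4.20)² = 0.05669, so 2890 × 0.05669 = 163.8 mR/h.
Further attenuation needed: 163.8/5.13 = 31.93.
n = log₂(31.93) = 4.997 half-value layers.
Thickness = 4.997 × 8.20 mm = 40.98 mm.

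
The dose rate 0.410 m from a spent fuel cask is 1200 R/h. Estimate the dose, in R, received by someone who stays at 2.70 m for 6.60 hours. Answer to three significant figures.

183 R

Applying the 1/r² law, rate at 2.70 m:
1200 × (0.410/2.70)² = 1200 × 0.02306 = 27.67 R/h.
Dose = rate × time = 27.67 R/h × 6.600 h = 182.6 R.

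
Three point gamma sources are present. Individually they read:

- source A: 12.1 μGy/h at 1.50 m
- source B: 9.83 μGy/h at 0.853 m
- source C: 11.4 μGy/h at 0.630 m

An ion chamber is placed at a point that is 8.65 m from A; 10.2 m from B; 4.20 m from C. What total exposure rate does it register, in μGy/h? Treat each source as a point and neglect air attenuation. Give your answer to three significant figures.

Each source contributes Iᵢ·(dᵢ/rᵢ)²; contributions add.
A: 12.1 × (1.50/8.65)² = 0.3639 μGy/h
B: 9.83 × (0.853/10.2)² = 0.06875 μGy/h
C: 11.4 × (0.630/4.20)² = 0.2565 μGy/h
Total = 0.3639 + 0.06875 + 0.2565 = 0.6892 μGy/h.

0.689 μGy/h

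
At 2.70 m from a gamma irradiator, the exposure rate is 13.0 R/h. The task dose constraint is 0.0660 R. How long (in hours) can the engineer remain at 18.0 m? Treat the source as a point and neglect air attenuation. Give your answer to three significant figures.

0.226 h

Intensity scales as (d₁/d₂)², so rate at 18.0 m:
13.0 × (2.70/18.0)² = 13.0 × 0.02250 = 0.2925 R/h.
Stay time = 0.0660 R ÷ 0.2925 R/h = 0.2256 h.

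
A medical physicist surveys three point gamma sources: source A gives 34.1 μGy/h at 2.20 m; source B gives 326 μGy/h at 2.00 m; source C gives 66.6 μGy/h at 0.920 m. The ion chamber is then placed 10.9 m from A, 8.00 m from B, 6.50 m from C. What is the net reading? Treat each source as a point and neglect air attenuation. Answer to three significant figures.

23.1 μGy/h

Each source contributes Iᵢ·(dᵢ/rᵢ)²; contributions add.
A: 34.1 × (2.20/10.9)² = 1.389 μGy/h
B: 326 × (2.00/8.00)² = 20.38 μGy/h
C: 66.6 × (0.920/6.50)² = 1.334 μGy/h
Total = 1.389 + 20.38 + 1.334 = 23.10 μGy/h.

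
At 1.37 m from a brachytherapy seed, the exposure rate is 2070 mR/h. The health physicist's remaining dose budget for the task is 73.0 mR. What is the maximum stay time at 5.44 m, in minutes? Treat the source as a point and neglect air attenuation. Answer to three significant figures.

Intensity scales as (d₁/d₂)², so rate at 5.44 m:
(1.37/5.44)² = 0.06342, so 2070 × 0.06342 = 131.3 mR/h.
Stay time = 73.0 mR ÷ 131.3 mR/h = 0.5560 h = 33.36 min.

33.4 min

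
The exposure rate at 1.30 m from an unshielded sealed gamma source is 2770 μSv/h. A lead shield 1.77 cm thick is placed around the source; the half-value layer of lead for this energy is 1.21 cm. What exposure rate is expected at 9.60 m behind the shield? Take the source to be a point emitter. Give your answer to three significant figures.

Distance alone: 2770 × (1.30/9.60)² = 2770 × 0.01834 = 50.80 μSv/h.
Shield: 1.77/1.21 = 1.463 half-value layers → attenuation 2^(−1.463) = 0.3627.
Combined: 50.80 × 0.3627 = 18.43 μSv/h.

18.4 μSv/h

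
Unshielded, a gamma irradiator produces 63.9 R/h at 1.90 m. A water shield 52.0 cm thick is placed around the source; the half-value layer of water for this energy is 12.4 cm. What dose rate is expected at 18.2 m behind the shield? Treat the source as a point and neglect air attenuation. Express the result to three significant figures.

Distance alone: (1.90/18.2)² = 0.01090, so 63.9 × 0.01090 = 0.6965 R/h.
Shield: 52.0/12.4 = 4.194 half-value layers → attenuation 2^(−4.194) = 0.05464.
Combined: 0.6965 × 0.05464 = 0.03806 R/h.

0.0381 R/h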